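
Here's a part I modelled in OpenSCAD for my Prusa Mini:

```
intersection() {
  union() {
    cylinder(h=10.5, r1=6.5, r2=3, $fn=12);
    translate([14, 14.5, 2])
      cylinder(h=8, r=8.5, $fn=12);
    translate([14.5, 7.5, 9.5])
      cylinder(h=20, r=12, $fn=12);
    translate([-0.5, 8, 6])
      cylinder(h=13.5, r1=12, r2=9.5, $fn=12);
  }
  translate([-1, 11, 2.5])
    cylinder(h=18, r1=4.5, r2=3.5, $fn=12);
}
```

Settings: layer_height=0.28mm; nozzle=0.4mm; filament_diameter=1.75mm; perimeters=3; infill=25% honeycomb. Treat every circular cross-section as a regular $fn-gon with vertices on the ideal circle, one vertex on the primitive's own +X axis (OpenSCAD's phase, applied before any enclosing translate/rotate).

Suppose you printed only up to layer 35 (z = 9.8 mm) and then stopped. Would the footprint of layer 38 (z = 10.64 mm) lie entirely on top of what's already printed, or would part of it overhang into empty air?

Compare the two slices. At z = 9.8: the cone (r1=6.5→r2=3) has section circumradius 3.233 here — a regular 12-gon (area = (12/2)·3.233²·sin(360°/12) = 31.36 mm²); the cylinder at (14, 14.5): section is a regular 12-gon, circumradius r=8.5 (area = (12/2)·8.500²·sin(360°/12) = 216.75 mm²); the cylinder at (14.5, 7.5): section is a regular 12-gon, circumradius r=12 (area = (12/2)·12.000²·sin(360°/12) = 432.00 mm²); the cone at (-0.5, 8) contributes a regular 12-gon of circumradius 11.296 (interpolated between r1=12 and r2=9.5 at t=0.281) (area = (12/2)·11.296²·sin(360°/12) = 382.82 mm²); Combining (union): the regions partially overlap — summed areas 1062.93 mm² minus the doubly-counted overlap 292.46 mm² gives 770.47 mm² — area = 770.47 mm²; the cone at (-1, 11): at t=0.406 of its height the radius interpolates to r₁+(r₂−r₁)t = 4.094, giving a regular 12-gon of that circumradius (area = (12/2)·4.094²·sin(360°/12) = 50.29 mm²); After intersecting: the cone at (-1, 11) lies inside the result so far, so the common part is the cone at (-1, 11) itself — area = 50.29 mm². At z = 10.64: the cone is not intersected at this z (z outside [0, 10.5]); the cylinder at (14, 14.5) does not reach this height (z outside [2, 10]); the r=12 cylinder at (14.5, 7.5) contributes a regular 12-gon of circumradius 12 (area = (12/2)·12.000²·sin(360°/12) = 432.00 mm²); the cone at (-0.5, 8) contributes a regular 12-gon of circumradius 11.141 (interpolated between r1=12 and r2=9.5 at t=0.344) (area = (12/2)·11.141²·sin(360°/12) = 372.35 mm²); Merging all regions: the regions partially overlap — summed areas 804.35 mm² minus the doubly-counted overlap 88.77 mm² gives 715.58 mm² — area = 715.58 mm²; the cone at (-1, 11) (r1=4.5→r2=3.5) has section circumradius 4.048 here — a regular 12-gon (area = (12/2)·4.048²·sin(360°/12) = 49.15 mm²); Keeping only the common overlap: the cone at (-1, 11) lies inside the result so far, so the common part is the cone at (-1, 11) itself — area = 49.15 mm². Checking containment: the cross-section at z = 10.64 is a subset of the cross-section at z = 9.8.

entirely on top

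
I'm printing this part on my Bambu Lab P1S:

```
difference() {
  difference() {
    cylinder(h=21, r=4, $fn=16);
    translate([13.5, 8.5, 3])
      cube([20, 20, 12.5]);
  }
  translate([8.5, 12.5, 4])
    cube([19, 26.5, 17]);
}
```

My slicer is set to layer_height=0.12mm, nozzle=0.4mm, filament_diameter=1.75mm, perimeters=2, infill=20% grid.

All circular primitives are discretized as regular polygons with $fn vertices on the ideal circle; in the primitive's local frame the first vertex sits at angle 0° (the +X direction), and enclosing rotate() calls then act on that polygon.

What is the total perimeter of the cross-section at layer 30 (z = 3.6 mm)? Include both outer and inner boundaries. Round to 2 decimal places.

24.97 mm

At z = 3.6 mm: the cylinder: section is a regular 16-gon, circumradius r=4 (perimeter = 2·16·4.000·sin(180°/16) = 24.97 mm); the cube at (13.5, 8.5) (footprint 20×20) is included at this height (perimeter 80.00 mm); Subtracting the remaining from the first: starting from the r=4 cylinder, the 20×20 cube at (13.5, 8.5) misses the remaining region (no effect) — boundary = 24.97 mm; the cube at (8.5, 12.5) is absent (z outside [4, 21]); Subtracting the remaining from the first: none of the subtracted shapes is present at this height, so that combined region is unchanged — boundary = 24.97 mm. Overall, the cross-section is a single solid region. Total boundary length (outer) = 24.97 mm.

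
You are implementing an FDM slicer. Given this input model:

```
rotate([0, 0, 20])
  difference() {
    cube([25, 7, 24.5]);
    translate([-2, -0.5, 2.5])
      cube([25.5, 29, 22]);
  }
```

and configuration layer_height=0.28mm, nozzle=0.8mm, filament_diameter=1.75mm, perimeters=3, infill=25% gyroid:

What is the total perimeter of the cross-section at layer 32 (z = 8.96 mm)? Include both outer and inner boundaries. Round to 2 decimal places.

At z = 8.96 mm: the cube is present — its section is the full 25×7 rectangle (perimeter 64.00 mm); the 25.5×29 cube at (-2, -0.5) contributes its full rectangle (perimeter 109.00 mm); Taking the first minus the rest: starting from the 25×7 cube, the 25.5×29 cube at (-2, -0.5) partially overlaps it — only the 164.50 mm² overlap (of its 739.50 mm²) is removed, clipping the outline — boundary = 17.00 mm; (rotated 20° about Z; rotation is an isometry so areas/perimeters/island counts are preserved). Overall, the cross-section is a single solid region. Total boundary length (outer) = 17.00 mm.

17.00 mm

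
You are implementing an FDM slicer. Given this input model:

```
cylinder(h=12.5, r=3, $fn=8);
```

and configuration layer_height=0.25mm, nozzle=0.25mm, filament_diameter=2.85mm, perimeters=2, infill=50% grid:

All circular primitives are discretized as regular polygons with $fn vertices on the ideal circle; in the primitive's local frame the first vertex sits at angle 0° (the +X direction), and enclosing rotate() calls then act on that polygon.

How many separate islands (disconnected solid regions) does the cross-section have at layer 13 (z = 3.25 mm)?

At z = 3.25 mm: the r=3 cylinder contributes a regular 8-gon of circumradius 3. Overall, the cross-section is a single solid region. Island count = 1.

1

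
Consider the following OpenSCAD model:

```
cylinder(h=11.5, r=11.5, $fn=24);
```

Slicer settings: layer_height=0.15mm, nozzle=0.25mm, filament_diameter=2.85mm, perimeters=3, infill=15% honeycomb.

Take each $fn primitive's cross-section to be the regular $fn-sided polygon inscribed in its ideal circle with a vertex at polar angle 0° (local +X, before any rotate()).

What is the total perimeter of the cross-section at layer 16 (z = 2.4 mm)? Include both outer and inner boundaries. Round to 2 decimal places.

72.05 mm

At z = 2.4 mm: the cylinder: section is a regular 24-gon, circumradius r=11.5 (perimeter = 2·24·11.500·sin(180°/24) = 72.05 mm). Overall, the cross-section is a single solid region. Total boundary length (outer) = 72.05 mm.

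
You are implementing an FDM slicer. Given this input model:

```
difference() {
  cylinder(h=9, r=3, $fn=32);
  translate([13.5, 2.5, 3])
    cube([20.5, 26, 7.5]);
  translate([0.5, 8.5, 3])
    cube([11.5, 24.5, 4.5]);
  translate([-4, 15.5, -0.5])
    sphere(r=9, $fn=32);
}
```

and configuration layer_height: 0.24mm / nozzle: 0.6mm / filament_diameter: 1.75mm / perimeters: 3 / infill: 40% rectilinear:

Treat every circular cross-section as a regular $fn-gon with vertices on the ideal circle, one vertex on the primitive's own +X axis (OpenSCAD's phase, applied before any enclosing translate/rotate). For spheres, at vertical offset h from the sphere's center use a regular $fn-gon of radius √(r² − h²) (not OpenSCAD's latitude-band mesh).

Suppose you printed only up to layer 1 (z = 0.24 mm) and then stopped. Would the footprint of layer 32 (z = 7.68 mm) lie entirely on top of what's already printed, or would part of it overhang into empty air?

entirely on top

Compare the two slices. At z = 0.24: the cylinder: section is a regular 32-gon, circumradius r=3 (area = (32/2)·3.000²·sin(360°/32) = 28.09 mm²); the cube at (13.5, 2.5) is absent (z outside [3, 10.5]); the cube at (0.5, 8.5) is not intersected at this z (z outside [3, 7.5]); the r=9 sphere at (-4, 15.5) slices to a regular 32-gon of circumradius 8.970 (√(r²−h²) with h=0.74 from center) (area = (32/2)·8.970²·sin(360°/32) = 251.13 mm²); After the difference (first − rest): starting from the r=3 cylinder (28.09 mm²), the r=9 sphere at (-4, 15.5) misses the remaining region (no effect) — area = 28.09 mm². At z = 7.68: the cylinder: section is a regular 32-gon, circumradius r=3 (area = (32/2)·3.000²·sin(360°/32) = 28.09 mm²); the 20.5×26 cube at (13.5, 2.5) contributes its full rectangle (area 533.00 mm²); the cube at (0.5, 8.5) is not intersected at this z (z outside [3, 7.5]); the r=9 sphere at (-4, 15.5) slices to a regular 32-gon of circumradius 3.753 (√(r²−h²) with h=8.18 from center) (area = (32/2)·3.753²·sin(360°/32) = 43.97 mm²); Taking the first minus the rest: starting from the r=3 cylinder (28.09 mm²), the 20.5×26 cube at (13.5, 2.5) misses the remaining region (no effect); the r=9 sphere at (-4, 15.5) misses the remaining region (no effect) — area = 28.09 mm². Checking containment: the cross-section at z = 7.68 is a subset of the cross-section at z = 0.24.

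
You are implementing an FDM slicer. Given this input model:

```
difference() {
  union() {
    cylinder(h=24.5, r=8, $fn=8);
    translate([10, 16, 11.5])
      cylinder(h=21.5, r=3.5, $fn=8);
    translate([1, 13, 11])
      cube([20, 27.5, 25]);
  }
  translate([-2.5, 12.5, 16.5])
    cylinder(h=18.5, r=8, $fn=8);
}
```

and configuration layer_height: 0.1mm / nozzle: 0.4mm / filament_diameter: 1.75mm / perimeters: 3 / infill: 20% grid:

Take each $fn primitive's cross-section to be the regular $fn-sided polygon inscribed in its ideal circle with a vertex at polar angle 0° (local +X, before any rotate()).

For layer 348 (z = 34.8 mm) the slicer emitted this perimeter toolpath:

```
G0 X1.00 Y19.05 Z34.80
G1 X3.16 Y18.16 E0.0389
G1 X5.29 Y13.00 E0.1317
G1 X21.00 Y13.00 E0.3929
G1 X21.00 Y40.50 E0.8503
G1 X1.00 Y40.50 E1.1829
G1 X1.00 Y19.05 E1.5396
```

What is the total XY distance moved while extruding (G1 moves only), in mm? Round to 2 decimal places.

Sum the Euclidean lengths of each G1 segment: total = 92.58 mm.

92.58 mm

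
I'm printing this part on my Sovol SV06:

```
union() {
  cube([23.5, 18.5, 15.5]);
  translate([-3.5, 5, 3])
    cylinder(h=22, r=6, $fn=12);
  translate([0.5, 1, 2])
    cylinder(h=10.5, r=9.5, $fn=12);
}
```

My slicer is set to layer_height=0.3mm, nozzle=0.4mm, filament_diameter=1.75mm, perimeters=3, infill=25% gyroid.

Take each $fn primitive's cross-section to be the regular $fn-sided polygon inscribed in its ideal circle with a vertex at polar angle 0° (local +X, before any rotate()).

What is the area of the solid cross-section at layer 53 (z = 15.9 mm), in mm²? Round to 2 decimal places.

At z = 15.9 mm: the cube is not intersected at this z (z outside [0, 15.5]); the cylinder at (-3.5, 5): section is a regular 12-gon, circumradius r=6 (area = (12/2)·6.000²·sin(360°/12) = 108.00 mm²); the cylinder at (0.5, 1) does not reach this height (z outside [2, 12.5]); Taking the union: only the r=6 cylinder at (-3.5, 5) is present, so the union is just that shape — area = 108.00 mm². Overall, the cross-section is a single solid region. Net area = 108.00 mm².

108.00 mm²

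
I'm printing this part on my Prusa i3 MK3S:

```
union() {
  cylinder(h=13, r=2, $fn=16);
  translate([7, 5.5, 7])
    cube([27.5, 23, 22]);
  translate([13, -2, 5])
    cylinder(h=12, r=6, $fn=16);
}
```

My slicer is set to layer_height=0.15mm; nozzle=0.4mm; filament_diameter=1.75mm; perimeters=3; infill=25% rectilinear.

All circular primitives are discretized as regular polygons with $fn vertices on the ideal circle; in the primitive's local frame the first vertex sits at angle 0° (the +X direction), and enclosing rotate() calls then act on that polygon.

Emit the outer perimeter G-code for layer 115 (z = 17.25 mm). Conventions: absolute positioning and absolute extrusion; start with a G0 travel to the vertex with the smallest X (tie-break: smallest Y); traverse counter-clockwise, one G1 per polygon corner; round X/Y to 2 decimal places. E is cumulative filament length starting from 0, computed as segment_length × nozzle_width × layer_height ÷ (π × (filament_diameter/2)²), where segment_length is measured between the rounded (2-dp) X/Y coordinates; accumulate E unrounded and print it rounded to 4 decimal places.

At z = 17.25 mm: the cylinder is not intersected at this z (z outside [0, 13]); the 27.5×23 cube at (7, 5.5) contributes its full rectangle; the cylinder at (13, -2) is absent (z outside [5, 17]); Merging all regions: only the 27.5×23 cube at (7, 5.5) is present, so the union is just that shape — 1 connected region. The outline is a single polygon with 4 vertices. Extrusion per mm of travel: 0.4 × 0.15 / (π × 0.875²) = 0.024945. Accumulating E over each segment gives final E = 2.5195.

G0 X7.00 Y5.50 Z17.25
G1 X34.50 Y5.50 E0.6860
G1 X34.50 Y28.50 E1.2597
G1 X7.00 Y28.50 E1.9457
G1 X7.00 Y5.50 E2.5195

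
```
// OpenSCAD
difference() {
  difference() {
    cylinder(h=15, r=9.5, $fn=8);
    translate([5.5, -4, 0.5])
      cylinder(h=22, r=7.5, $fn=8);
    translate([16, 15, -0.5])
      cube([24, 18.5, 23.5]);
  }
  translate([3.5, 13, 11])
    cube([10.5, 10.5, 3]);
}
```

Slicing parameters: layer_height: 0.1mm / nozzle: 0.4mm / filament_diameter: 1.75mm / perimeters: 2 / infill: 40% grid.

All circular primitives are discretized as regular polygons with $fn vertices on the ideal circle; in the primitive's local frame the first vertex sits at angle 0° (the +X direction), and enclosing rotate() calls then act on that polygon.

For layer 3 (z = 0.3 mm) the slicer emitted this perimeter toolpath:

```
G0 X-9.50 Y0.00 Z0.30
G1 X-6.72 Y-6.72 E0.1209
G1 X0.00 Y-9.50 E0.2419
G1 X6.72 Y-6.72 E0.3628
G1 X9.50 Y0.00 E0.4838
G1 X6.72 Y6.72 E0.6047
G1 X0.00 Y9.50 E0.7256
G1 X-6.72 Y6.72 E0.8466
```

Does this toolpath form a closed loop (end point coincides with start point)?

no

Start point (G0): (-9.50, 0.00). End point (last G1): the path does not return to the start — open.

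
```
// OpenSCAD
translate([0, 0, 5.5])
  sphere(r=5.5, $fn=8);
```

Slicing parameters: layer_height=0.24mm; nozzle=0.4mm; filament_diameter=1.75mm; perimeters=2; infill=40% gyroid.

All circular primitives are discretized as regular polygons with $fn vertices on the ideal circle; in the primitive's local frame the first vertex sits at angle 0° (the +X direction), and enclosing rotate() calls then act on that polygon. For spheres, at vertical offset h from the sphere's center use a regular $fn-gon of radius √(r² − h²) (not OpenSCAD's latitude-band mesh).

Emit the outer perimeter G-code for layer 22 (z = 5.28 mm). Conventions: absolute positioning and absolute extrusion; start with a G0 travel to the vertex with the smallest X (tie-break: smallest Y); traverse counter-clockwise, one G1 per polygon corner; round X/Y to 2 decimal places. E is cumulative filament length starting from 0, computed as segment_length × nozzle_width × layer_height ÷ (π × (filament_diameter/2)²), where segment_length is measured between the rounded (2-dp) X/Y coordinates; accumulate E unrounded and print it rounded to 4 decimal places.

At z = 5.28 mm: the r=5.5 sphere slices to a regular 8-gon of circumradius 5.496 (√(r²−h²) with h=0.22 from center). The outline is a single polygon with 8 vertices. Extrusion per mm of travel: 0.4 × 0.24 / (π × 0.875²) = 0.039912. Accumulating E over each segment gives final E = 1.3442.

G0 X-5.50 Y0.00 Z5.28
G1 X-3.89 Y-3.89 E0.1680
G1 X0.00 Y-5.50 E0.3361
G1 X3.89 Y-3.89 E0.5041
G1 X5.50 Y0.00 E0.6721
G1 X3.89 Y3.89 E0.8402
G1 X0.00 Y5.50 E1.0082
G1 X-3.89 Y3.89 E1.1762
G1 X-5.50 Y0.00 E1.3442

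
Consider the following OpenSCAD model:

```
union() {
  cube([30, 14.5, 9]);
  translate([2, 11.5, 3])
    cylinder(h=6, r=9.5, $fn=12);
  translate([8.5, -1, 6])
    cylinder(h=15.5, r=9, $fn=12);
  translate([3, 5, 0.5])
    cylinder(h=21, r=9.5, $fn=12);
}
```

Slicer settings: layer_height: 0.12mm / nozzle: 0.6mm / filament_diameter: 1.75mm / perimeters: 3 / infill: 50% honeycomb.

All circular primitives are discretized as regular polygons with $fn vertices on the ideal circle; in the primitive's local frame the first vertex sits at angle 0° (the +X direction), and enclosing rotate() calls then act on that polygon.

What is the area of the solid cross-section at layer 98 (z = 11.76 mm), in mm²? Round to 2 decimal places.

At z = 11.76 mm: the cube is not intersected at this z (z outside [0, 9]); the cylinder at (2, 11.5) is not intersected at this z (z outside [3, 9]); the r=9 cylinder at (8.5, -1) contributes a regular 12-gon of circumradius 9 (area = (12/2)·9.000²·sin(360°/12) = 243.00 mm²); the cylinder at (3, 5): section is a regular 12-gon, circumradius r=9.5 (area = (12/2)·9.500²·sin(360°/12) = 270.75 mm²); Taking the union: the regions partially overlap — summed areas 513.75 mm² minus the doubly-counted overlap 114.42 mm² gives 399.33 mm² — area = 399.33 mm². Overall, the cross-section is a single solid region. Net area = 399.33 mm².

399.33 mm²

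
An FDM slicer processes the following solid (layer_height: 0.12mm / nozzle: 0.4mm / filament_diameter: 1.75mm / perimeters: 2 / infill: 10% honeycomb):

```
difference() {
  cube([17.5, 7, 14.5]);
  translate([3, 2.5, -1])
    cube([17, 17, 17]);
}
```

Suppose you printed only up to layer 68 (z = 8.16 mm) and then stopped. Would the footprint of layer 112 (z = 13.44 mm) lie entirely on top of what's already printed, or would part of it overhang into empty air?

Compare the two slices. At z = 8.16: the 17.5×7 cube contributes its full rectangle (area 122.50 mm²); the cube at (3, 2.5) (footprint 17×17) is included at this height (area 289.00 mm²); After the difference (first − rest): starting from the 17.5×7 cube (122.50 mm²), the 17×17 cube at (3, 2.5) partially overlaps it — only the 65.25 mm² overlap (of its 289.00 mm²) is removed, clipping the outline — area = 57.25 mm². At z = 13.44: the 17.5×7 cube contributes its full rectangle (area 122.50 mm²); the 17×17 cube at (3, 2.5) contributes its full rectangle (area 289.00 mm²); Taking the first minus the rest: starting from the 17.5×7 cube (122.50 mm²), the 17×17 cube at (3, 2.5) partially overlaps it — only the 65.25 mm² overlap (of its 289.00 mm²) is removed, clipping the outline — area = 57.25 mm². Checking containment: the cross-section at z = 13.44 is a subset of the cross-section at z = 8.16.

entirely on top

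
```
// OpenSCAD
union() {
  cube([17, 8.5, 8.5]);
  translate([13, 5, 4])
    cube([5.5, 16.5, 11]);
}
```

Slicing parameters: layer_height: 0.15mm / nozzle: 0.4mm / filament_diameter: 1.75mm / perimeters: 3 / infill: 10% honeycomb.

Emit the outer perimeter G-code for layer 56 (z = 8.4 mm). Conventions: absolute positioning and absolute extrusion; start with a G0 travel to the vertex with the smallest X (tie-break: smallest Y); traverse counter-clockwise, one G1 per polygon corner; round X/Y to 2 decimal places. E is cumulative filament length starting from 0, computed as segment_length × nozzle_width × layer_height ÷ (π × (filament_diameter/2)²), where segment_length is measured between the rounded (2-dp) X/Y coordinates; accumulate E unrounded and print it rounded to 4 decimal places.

At z = 8.4 mm: the cube is present — its section is the full 17×8.5 rectangle; the 5.5×16.5 cube at (13, 5) contributes its full rectangle; Taking the union: the regions partially overlap (shared area 14.00 mm²), so overlapping operands fuse into one piece — 1 connected region. The outline is a single polygon with 8 vertices. Extrusion per mm of travel: 0.4 × 0.15 / (π × 0.875²) = 0.024945. Accumulating E over each segment gives final E = 1.9956.

G0 X0.00 Y0.00 Z8.40
G1 X17.00 Y0.00 E0.4241
G1 X17.00 Y5.00 E0.5488
G1 X18.50 Y5.00 E0.5862
G1 X18.50 Y21.50 E0.9978
G1 X13.00 Y21.50 E1.1350
G1 X13.00 Y8.50 E1.4593
G1 X0.00 Y8.50 E1.7836
G1 X0.00 Y0.00 E1.9956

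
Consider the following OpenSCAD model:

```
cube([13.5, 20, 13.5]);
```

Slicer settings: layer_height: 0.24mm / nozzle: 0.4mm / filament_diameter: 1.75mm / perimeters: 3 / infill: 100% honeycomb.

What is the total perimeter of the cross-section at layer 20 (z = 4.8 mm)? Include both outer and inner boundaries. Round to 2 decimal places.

At z = 4.8 mm: the cube (footprint 13.5×20) is included at this height (perimeter 67.00 mm). Overall, the cross-section is a single solid region. Total boundary length (outer) = 67.00 mm.

67.00 mm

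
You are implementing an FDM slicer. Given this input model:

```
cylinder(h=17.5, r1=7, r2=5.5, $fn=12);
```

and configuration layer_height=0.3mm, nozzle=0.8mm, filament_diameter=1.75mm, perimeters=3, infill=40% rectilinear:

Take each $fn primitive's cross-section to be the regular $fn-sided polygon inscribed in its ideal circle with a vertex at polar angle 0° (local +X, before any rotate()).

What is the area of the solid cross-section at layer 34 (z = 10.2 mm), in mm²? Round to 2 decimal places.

At z = 10.2 mm: the cone contributes a regular 12-gon of circumradius 6.126 (interpolated between r1=7 and r2=5.5 at t=0.583) (area = (12/2)·6.126²·sin(360°/12) = 112.57 mm²). Overall, the cross-section is a single solid region. Net area = 112.57 mm².

112.57 mm²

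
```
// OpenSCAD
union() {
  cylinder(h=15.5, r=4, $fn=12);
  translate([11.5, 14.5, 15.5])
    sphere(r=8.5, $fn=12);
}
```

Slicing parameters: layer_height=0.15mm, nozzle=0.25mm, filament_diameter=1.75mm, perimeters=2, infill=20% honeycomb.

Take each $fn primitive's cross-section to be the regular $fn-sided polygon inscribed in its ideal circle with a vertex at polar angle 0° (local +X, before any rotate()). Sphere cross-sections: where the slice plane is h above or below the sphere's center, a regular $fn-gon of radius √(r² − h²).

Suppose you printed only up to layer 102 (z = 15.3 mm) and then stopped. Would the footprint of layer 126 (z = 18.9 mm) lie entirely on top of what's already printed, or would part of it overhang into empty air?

entirely on top

Compare the two slices. At z = 15.3: the r=4 cylinder contributes a regular 12-gon of circumradius 4 (area = (12/2)·4.000²·sin(360°/12) = 48.00 mm²); the r=8.5 sphere at (11.5, 14.5) contributes a regular 12-gon of circumradius √(8.5²−0.2²) = 8.498 (area = (12/2)·8.498²·sin(360°/12) = 216.63 mm²); Combining (union): the 2 present regions are separate (no shared area or edge), so areas and boundary lengths simply add and each stays a separate island — area = 264.63 mm². At z = 18.9: the cylinder is absent (z outside [0, 15.5]); the r=8.5 sphere at (11.5, 14.5) slices to a regular 12-gon of circumradius 7.790 (√(r²−h²) with h=3.4 from center) (area = (12/2)·7.790²·sin(360°/12) = 182.07 mm²); Merging all regions: only the r=8.5 sphere at (11.5, 14.5) is present, so the union is just that shape — area = 182.07 mm². Checking containment: the cross-section at z = 18.9 is a subset of the cross-section at z = 15.3.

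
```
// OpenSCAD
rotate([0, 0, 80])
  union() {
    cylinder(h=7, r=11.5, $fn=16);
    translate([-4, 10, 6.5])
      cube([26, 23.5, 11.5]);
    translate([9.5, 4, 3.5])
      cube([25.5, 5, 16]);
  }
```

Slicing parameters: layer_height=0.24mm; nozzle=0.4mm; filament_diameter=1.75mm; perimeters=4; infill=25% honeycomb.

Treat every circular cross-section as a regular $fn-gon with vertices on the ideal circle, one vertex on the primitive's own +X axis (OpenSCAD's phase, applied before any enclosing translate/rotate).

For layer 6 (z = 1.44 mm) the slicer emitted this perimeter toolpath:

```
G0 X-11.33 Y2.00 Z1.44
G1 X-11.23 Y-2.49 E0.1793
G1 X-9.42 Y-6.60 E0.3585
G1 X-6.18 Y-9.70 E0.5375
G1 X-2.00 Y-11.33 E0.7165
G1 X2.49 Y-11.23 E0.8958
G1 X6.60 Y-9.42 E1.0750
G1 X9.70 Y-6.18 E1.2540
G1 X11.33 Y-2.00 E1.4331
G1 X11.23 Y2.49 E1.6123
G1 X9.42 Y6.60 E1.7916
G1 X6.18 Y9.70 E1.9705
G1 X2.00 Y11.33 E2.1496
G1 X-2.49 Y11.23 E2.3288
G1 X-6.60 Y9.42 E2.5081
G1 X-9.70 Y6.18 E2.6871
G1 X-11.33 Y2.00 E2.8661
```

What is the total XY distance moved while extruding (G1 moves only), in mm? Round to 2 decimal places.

71.81 mm

Sum the Euclidean lengths of each G1 segment: total = 71.81 mm.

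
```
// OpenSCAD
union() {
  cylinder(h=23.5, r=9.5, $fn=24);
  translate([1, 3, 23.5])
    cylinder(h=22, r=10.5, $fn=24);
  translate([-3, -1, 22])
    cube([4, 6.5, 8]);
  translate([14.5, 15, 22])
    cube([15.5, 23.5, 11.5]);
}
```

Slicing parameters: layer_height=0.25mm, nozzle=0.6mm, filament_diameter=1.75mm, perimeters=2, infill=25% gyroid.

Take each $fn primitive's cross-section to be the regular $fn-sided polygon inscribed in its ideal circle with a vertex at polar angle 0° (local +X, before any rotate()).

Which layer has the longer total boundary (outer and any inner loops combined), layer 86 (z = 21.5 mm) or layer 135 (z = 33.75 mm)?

layer 135 (z = 33.75 mm)

Layer 86 (z = 21.5): the cylinder: section is a regular 24-gon, circumradius r=9.5 (perimeter = 2·24·9.500·sin(180°/24) = 59.52 mm); the cylinder at (1, 3) is absent (z outside [23.5, 45.5]); the cube at (-3, -1) does not reach this height (z outside [22, 30]); the cube at (14.5, 15) is absent (z outside [22, 33.5]); Combining (union): only the r=9.5 cylinder is present, so the union is just that shape — boundary = 59.52 mm. So its perimeter = 59.52 mm. Layer 135 (z = 33.75): the cylinder does not reach this height (z outside [0, 23.5]); the r=10.5 cylinder at (1, 3) gives a regular 24-gon of circumradius 10.5 (constant along its height) (perimeter = 2·24·10.500·sin(180°/24) = 65.79 mm); the cube at (-3, -1) does not reach this height (z outside [22, 30]); the cube at (14.5, 15) is absent (z outside [22, 33.5]); Taking the union: only the r=10.5 cylinder at (1, 3) is present, so the union is just that shape — boundary = 65.79 mm. So its perimeter = 65.79 mm. Layer 135 is larger (65.79 vs 59.52 mm).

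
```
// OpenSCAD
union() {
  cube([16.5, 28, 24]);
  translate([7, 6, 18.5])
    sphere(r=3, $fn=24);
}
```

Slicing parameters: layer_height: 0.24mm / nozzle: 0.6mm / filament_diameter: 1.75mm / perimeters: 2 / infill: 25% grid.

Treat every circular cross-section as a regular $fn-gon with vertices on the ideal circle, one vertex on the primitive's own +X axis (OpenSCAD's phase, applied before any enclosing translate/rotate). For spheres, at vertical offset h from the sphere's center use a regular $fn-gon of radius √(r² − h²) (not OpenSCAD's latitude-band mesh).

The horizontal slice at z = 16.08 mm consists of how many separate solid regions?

At z = 16.08 mm: the 16.5×28 cube contributes its full rectangle; the sphere at (7, 6): section is a regular 24-gon, circumradius = √(r²−h²) = √(3²−2.42²) = 1.773; Merging all regions: the r=3 sphere at (7, 6) lies entirely inside the 16.5×28 cube, so the union is just the 16.5×28 cube — 1 connected region. The result has 1 disconnected region.

1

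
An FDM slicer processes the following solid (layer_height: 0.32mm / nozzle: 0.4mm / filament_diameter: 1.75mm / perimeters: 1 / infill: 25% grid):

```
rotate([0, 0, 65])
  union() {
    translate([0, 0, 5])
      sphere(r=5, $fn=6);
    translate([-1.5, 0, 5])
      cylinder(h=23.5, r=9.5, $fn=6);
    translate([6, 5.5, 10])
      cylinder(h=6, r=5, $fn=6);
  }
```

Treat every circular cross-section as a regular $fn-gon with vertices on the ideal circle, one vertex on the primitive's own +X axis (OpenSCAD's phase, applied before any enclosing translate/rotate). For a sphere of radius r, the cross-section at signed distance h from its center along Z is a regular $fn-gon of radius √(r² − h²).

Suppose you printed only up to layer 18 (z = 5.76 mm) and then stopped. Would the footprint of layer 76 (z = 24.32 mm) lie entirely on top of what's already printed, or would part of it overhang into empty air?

Compare the two slices. At z = 5.76: the r=5 sphere slices to a regular 6-gon of circumradius 4.942 (√(r²−h²) with h=0.76 from center) (area = (6/2)·4.942²·sin(360°/6) = 63.45 mm²); the r=9.5 cylinder at (-1.5, 0) contributes a regular 6-gon of circumradius 9.5 (area = (6/2)·9.500²·sin(360°/6) = 234.48 mm²); the cylinder at (6, 5.5) is not intersected at this z (z outside [10, 16]); Combining (union): the r=5 sphere lies entirely inside the r=9.5 cylinder at (-1.5, 0), so the union is just the r=9.5 cylinder at (-1.5, 0) — area = 234.48 mm²; (whole slice rotated 65° about Z — lengths, areas and connectivity unchanged). At z = 24.32: the sphere is absent (|z−center|=19.320 > r=5); the cylinder at (-1.5, 0): section is a regular 6-gon, circumradius r=9.5 (area = (6/2)·9.500²·sin(360°/6) = 234.48 mm²); the cylinder at (6, 5.5) is absent (z outside [10, 16]); Combining (union): only the r=9.5 cylinder at (-1.5, 0) is present, so the union is just that shape — area = 234.48 mm²; (rotated 65° about Z; rotation is an isometry so areas/perimeters/island counts are preserved). Checking containment: the cross-section at z = 24.32 is a subset of the cross-section at z = 5.76.

entirely on top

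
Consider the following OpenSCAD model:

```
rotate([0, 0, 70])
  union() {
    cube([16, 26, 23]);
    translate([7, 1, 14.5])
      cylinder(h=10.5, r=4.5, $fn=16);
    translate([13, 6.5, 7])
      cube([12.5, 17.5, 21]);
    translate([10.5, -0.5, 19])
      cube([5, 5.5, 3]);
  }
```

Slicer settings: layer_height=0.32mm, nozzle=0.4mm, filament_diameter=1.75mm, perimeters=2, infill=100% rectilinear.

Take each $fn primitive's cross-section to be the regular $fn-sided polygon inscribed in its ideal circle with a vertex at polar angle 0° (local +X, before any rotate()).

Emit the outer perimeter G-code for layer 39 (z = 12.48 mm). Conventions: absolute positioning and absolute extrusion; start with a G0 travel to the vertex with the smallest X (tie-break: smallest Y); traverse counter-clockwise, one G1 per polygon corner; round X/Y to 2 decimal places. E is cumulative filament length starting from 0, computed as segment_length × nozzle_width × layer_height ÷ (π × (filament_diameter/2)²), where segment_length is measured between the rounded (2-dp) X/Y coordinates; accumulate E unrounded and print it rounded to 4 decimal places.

G0 X-24.43 Y8.89 Z12.48
G1 X0.00 Y0.00 E1.3835
G1 X5.47 Y15.04 E2.2351
G1 X-0.64 Y17.26 E2.5811
G1 X2.61 Y26.19 E3.0868
G1 X-13.83 Y32.17 E4.0178
G1 X-17.08 Y23.24 E4.5235
G1 X-18.96 Y23.93 E4.6300
G1 X-24.43 Y8.89 E5.4817

At z = 12.48 mm: the 16×26 cube contributes its full rectangle; the cylinder at (7, 1) does not reach this height (z outside [14.5, 25]); the cube at (13, 6.5) is present — its section is the full 12.5×17.5 rectangle; the cube at (10.5, -0.5) does not reach this height (z outside [19, 22]); Merging all regions: the regions partially overlap (shared area 52.50 mm²), so overlapping operands fuse into one piece — 1 connected region; (whole slice rotated 70° about Z — lengths, areas and connectivity unchanged). The outline is a single polygon with 8 vertices. Extrusion per mm of travel: 0.4 × 0.32 / (π × 0.875²) = 0.053216. Accumulating E over each segment gives final E = 5.4817.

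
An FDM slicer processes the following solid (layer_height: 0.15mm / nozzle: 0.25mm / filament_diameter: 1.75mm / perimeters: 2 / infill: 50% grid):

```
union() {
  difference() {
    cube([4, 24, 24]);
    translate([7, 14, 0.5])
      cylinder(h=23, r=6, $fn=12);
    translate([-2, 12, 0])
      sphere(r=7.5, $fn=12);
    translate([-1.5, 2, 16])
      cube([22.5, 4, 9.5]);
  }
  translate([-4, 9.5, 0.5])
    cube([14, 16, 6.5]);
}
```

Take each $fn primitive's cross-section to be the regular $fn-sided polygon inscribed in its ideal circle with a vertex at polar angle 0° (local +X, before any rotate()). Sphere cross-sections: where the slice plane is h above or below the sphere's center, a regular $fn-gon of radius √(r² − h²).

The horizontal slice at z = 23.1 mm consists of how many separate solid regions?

2

At z = 23.1 mm: the 4×24 cube contributes its full rectangle; the r=6 cylinder at (7, 14) gives a regular 12-gon of circumradius 6 (constant along its height); the sphere at (-2, 12) does not reach this height (|z−center|=23.100 > r=7.5); the cube at (-1.5, 2) (footprint 22.5×4) is included at this height; Subtracting the remaining from the first: starting from the 4×24 cube, the r=6 cylinder at (7, 14) partially overlaps it — only the 20.41 mm² overlap (of its 108.00 mm²) is removed, clipping the outline; the 22.5×4 cube at (-1.5, 2) partially overlaps it — only the 16.00 mm² overlap (of its 90.00 mm²) is removed, clipping the outline — 2 connected regions; the cube at (-4, 9.5) does not reach this height (z outside [0.5, 7]); Taking the union: only that combined region is present, so the union is just that shape — 2 connected regions. The result has 2 disconnected regions.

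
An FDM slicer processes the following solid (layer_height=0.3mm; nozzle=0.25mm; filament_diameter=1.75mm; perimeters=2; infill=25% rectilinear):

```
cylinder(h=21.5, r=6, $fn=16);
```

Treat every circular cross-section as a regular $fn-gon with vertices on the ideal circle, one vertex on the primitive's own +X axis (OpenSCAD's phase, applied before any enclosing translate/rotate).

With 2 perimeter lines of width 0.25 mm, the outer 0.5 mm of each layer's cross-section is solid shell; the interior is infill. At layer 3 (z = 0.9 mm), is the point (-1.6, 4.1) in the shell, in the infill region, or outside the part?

At z = 0.9 mm: the r=6 cylinder contributes a regular 16-gon of circumradius 6. Overall, the cross-section is a single solid region. The nearest boundary edge runs (0.00, 6.00)→(-2.30, 5.54); distance from the point to it = 1.55 mm. The point is inside the cross-section and 1.55 mm from the nearest boundary — more than the 0.5 mm shell width (2 × 0.25), so it's in the infill interior.

infill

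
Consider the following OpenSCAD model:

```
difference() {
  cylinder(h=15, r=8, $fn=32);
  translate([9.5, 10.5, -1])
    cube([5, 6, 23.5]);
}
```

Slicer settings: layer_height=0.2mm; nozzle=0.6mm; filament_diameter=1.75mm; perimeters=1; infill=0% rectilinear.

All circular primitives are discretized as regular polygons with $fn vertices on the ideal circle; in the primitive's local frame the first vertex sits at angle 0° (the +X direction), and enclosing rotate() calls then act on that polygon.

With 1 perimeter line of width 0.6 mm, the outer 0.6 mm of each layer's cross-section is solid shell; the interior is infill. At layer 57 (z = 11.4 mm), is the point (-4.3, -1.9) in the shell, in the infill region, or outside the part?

At z = 11.4 mm: the r=8 cylinder contributes a regular 32-gon of circumradius 8; the 5×6 cube at (9.5, 10.5) contributes its full rectangle; Subtracting the remaining from the first: starting from the r=8 cylinder, the 5×6 cube at (9.5, 10.5) misses the remaining region (no effect) — 1 connected region. Overall, the cross-section is a single solid region. The nearest boundary edge runs (-6.65, -4.44)→(-7.39, -3.06); distance from the point to it = 3.27 mm. The point is inside the cross-section and 3.27 mm from the nearest boundary — more than the 0.6 mm shell width (1 × 0.6), so it's in the infill interior.

infill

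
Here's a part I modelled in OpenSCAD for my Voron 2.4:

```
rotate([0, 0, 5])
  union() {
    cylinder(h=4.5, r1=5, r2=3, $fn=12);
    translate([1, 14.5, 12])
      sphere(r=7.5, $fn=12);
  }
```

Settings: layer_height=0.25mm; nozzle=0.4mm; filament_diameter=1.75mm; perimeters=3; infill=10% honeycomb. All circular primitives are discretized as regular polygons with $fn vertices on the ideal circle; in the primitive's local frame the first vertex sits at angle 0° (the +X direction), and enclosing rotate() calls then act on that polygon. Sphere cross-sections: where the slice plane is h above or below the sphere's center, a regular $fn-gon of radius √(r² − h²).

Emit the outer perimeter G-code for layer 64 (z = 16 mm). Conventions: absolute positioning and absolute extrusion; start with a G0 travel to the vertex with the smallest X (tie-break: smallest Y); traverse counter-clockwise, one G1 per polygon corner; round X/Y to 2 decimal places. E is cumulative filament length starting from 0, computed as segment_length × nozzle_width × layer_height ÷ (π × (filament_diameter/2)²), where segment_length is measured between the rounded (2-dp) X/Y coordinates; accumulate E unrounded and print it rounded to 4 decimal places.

At z = 16 mm: the cone is not intersected at this z (z outside [0, 4.5]); the sphere at (1, 14.5): section is a regular 12-gon, circumradius = √(r²−h²) = √(7.5²−4²) = 6.344; Combining (union): only the r=7.5 sphere at (1, 14.5) is present, so the union is just that shape — 1 connected region; (whole slice rotated 5° about Z — lengths, areas and connectivity unchanged). The outline is a single polygon with 12 vertices. Extrusion per mm of travel: 0.4 × 0.25 / (π × 0.875²) = 0.041575. Accumulating E over each segment gives final E = 1.6383.

G0 X-6.59 Y13.98 Z16.00
G1 X-5.46 Y10.89 E0.1368
G1 X-2.95 Y8.78 E0.2731
G1 X0.29 Y8.21 E0.4099
G1 X3.37 Y9.34 E0.5463
G1 X5.48 Y11.85 E0.6826
G1 X6.05 Y15.08 E0.8190
G1 X4.93 Y18.17 E0.9556
G1 X2.41 Y20.28 E1.0923
G1 X-0.82 Y20.85 E1.2286
G1 X-3.91 Y19.73 E1.3653
G1 X-6.02 Y17.21 E1.5019
G1 X-6.59 Y13.98 E1.6383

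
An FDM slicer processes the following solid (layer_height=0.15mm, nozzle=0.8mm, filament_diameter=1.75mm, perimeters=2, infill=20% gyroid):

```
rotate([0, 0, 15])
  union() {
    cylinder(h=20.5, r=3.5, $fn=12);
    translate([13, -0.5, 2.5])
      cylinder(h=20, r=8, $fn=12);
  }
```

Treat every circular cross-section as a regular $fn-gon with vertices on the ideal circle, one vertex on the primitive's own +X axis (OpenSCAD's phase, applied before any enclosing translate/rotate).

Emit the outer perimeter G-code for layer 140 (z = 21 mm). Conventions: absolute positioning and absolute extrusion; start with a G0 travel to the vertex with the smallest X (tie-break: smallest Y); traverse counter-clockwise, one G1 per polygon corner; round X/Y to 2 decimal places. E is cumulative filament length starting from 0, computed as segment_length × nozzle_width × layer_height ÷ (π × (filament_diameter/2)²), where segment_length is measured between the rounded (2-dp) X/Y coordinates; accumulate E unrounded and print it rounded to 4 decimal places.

G0 X4.96 Y0.81 Z21.00
G1 X7.03 Y-2.78 E0.2067
G1 X10.62 Y-4.85 E0.4135
G1 X14.76 Y-4.85 E0.6200
G1 X18.34 Y-2.78 E0.8264
G1 X20.41 Y0.81 E1.0331
G1 X20.41 Y4.95 E1.2396
G1 X18.34 Y8.54 E1.4464
G1 X14.76 Y10.61 E1.6527
G1 X10.62 Y10.61 E1.8593
G1 X7.03 Y8.54 E2.0660
G1 X4.96 Y4.95 E2.2727
G1 X4.96 Y0.81 E2.4793

At z = 21 mm: the cylinder does not reach this height (z outside [0, 20.5]); the cylinder at (13, -0.5): section is a regular 12-gon, circumradius r=8; Combining (union): only the r=8 cylinder at (13, -0.5) is present, so the union is just that shape — 1 connected region; (rotated 15° about Z; rotation is an isometry so areas/perimeters/island counts are preserved). The outline is a single polygon with 12 vertices. Extrusion per mm of travel: 0.8 × 0.15 / (π × 0.875²) = 0.049890. Accumulating E over each segment gives final E = 2.4793.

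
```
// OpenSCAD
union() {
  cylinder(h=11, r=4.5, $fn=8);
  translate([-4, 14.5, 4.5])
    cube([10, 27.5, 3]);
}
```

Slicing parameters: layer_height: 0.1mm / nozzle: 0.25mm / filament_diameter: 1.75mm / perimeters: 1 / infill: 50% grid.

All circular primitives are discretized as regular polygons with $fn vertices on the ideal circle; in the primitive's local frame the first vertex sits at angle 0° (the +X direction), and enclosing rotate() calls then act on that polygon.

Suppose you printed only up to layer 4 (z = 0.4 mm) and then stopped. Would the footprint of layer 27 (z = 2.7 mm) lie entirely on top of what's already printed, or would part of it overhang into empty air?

entirely on top

Compare the two slices. At z = 0.4: the r=4.5 cylinder gives a regular 8-gon of circumradius 4.5 (constant along its height) (area = (8/2)·4.500²·sin(360°/8) = 57.28 mm²); the cube at (-4, 14.5) does not reach this height (z outside [4.5, 7.5]); Merging all regions: only the r=4.5 cylinder is present, so the union is just that shape — area = 57.28 mm². At z = 2.7: the cylinder: section is a regular 8-gon, circumradius r=4.5 (area = (8/2)·4.500²·sin(360°/8) = 57.28 mm²); the cube at (-4, 14.5) does not reach this height (z outside [4.5, 7.5]); Taking the union: only the r=4.5 cylinder is present, so the union is just that shape — area = 57.28 mm². Checking containment: the cross-section at z = 2.7 is a subset of the cross-section at z = 0.4.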